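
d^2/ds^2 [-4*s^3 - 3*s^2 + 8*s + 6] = -24*s - 6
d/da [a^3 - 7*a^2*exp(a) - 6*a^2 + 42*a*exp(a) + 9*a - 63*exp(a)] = -7*a^2*exp(a) + 3*a^2 + 28*a*exp(a) - 12*a - 21*exp(a) + 9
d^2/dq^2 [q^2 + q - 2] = 2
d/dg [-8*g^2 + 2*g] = 2 - 16*g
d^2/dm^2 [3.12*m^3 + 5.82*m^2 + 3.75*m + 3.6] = 18.72*m + 11.64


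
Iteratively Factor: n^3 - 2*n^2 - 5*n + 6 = (n - 1)*(n^2 - n - 6) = (n - 3)*(n - 1)*(n + 2)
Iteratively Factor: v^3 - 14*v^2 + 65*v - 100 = (v - 5)*(v^2 - 9*v + 20) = (v - 5)*(v - 4)*(v - 5)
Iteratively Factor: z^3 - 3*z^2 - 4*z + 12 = (z + 2)*(z^2 - 5*z + 6) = (z - 2)*(z + 2)*(z - 3)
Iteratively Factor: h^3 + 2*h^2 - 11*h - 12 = (h - 3)*(h^2 + 5*h + 4) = (h - 3)*(h + 1)*(h + 4)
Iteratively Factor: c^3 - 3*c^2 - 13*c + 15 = (c - 1)*(c^2 - 2*c - 15) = (c - 5)*(c - 1)*(c + 3)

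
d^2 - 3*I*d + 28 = (d - 7*I)*(d + 4*I)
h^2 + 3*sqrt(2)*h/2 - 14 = (h - 2*sqrt(2))*(h + 7*sqrt(2)/2)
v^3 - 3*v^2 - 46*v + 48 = (v - 8)*(v - 1)*(v + 6)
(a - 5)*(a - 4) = a^2 - 9*a + 20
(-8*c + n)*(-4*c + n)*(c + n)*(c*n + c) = 32*c^4*n + 32*c^4 + 20*c^3*n^2 + 20*c^3*n - 11*c^2*n^3 - 11*c^2*n^2 + c*n^4 + c*n^3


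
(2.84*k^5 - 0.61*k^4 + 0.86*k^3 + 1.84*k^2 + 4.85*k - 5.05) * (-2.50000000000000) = -7.1*k^5 + 1.525*k^4 - 2.15*k^3 - 4.6*k^2 - 12.125*k + 12.625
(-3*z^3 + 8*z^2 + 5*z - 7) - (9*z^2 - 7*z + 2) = -3*z^3 - z^2 + 12*z - 9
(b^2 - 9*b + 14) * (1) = b^2 - 9*b + 14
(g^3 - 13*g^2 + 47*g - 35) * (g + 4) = g^4 - 9*g^3 - 5*g^2 + 153*g - 140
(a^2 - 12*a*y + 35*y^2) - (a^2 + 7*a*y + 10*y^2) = -19*a*y + 25*y^2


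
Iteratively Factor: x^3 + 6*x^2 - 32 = (x - 2)*(x^2 + 8*x + 16) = (x - 2)*(x + 4)*(x + 4)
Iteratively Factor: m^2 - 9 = (m + 3)*(m - 3)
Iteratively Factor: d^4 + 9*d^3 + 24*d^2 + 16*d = (d + 4)*(d^3 + 5*d^2 + 4*d) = (d + 1)*(d + 4)*(d^2 + 4*d) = (d + 1)*(d + 4)^2*(d)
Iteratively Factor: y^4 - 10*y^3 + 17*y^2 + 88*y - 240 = (y + 3)*(y^3 - 13*y^2 + 56*y - 80) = (y - 5)*(y + 3)*(y^2 - 8*y + 16) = (y - 5)*(y - 4)*(y + 3)*(y - 4)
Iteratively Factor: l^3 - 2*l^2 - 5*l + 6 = (l - 3)*(l^2 + l - 2) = (l - 3)*(l + 2)*(l - 1)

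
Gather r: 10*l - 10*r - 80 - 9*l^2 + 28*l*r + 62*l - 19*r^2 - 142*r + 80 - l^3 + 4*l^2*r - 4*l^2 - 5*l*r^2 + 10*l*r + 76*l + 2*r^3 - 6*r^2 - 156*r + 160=-l^3 - 13*l^2 + 148*l + 2*r^3 + r^2*(-5*l - 25) + r*(4*l^2 + 38*l - 308) + 160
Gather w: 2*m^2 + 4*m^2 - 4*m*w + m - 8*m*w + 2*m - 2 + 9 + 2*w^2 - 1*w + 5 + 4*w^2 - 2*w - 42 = 6*m^2 + 3*m + 6*w^2 + w*(-12*m - 3) - 30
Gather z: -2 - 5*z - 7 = -5*z - 9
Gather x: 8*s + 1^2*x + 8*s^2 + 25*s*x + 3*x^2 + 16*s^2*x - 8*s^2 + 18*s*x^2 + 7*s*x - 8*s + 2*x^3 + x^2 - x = 2*x^3 + x^2*(18*s + 4) + x*(16*s^2 + 32*s)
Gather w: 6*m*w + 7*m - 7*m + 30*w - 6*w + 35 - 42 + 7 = w*(6*m + 24)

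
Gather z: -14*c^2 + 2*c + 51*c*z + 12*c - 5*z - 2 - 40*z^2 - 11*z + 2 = -14*c^2 + 14*c - 40*z^2 + z*(51*c - 16)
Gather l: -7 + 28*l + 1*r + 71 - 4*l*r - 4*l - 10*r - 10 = l*(24 - 4*r) - 9*r + 54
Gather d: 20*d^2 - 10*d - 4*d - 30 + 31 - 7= 20*d^2 - 14*d - 6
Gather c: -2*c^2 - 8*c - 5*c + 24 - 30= -2*c^2 - 13*c - 6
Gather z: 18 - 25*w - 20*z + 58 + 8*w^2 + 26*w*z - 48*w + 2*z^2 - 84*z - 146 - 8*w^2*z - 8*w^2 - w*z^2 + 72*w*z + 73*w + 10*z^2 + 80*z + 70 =z^2*(12 - w) + z*(-8*w^2 + 98*w - 24)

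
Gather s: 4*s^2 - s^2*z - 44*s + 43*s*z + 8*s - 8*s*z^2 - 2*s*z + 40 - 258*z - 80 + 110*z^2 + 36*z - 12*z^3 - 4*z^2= s^2*(4 - z) + s*(-8*z^2 + 41*z - 36) - 12*z^3 + 106*z^2 - 222*z - 40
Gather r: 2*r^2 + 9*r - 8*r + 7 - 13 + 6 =2*r^2 + r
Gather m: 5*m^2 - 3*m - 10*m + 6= 5*m^2 - 13*m + 6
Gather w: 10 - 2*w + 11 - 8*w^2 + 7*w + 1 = -8*w^2 + 5*w + 22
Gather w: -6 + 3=-3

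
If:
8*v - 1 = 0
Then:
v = 1/8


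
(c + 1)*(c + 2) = c^2 + 3*c + 2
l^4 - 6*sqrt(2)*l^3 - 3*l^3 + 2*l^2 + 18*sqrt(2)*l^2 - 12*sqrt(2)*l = l*(l - 2)*(l - 1)*(l - 6*sqrt(2))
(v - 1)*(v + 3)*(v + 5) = v^3 + 7*v^2 + 7*v - 15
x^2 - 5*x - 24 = (x - 8)*(x + 3)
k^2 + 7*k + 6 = (k + 1)*(k + 6)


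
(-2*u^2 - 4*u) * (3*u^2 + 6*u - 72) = -6*u^4 - 24*u^3 + 120*u^2 + 288*u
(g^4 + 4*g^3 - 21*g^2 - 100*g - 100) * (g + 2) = g^5 + 6*g^4 - 13*g^3 - 142*g^2 - 300*g - 200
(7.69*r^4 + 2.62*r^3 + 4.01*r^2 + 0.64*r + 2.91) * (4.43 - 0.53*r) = -4.0757*r^5 + 32.6781*r^4 + 9.4813*r^3 + 17.4251*r^2 + 1.2929*r + 12.8913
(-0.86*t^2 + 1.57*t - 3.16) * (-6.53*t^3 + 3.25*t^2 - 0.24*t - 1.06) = 5.6158*t^5 - 13.0471*t^4 + 25.9437*t^3 - 9.7352*t^2 - 0.9058*t + 3.3496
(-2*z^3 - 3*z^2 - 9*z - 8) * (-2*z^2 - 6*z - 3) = 4*z^5 + 18*z^4 + 42*z^3 + 79*z^2 + 75*z + 24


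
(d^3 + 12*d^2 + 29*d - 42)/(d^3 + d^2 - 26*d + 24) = (d + 7)/(d - 4)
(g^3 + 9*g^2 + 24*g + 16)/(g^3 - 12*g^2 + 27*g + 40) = (g^2 + 8*g + 16)/(g^2 - 13*g + 40)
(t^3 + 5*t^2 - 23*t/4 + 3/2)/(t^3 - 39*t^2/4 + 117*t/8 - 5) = 2*(2*t^2 + 11*t - 6)/(4*t^2 - 37*t + 40)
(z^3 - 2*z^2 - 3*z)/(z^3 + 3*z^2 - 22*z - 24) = z*(z - 3)/(z^2 + 2*z - 24)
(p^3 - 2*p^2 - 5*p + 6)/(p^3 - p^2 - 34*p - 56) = (p^2 - 4*p + 3)/(p^2 - 3*p - 28)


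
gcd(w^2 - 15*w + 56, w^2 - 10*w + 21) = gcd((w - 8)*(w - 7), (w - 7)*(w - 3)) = w - 7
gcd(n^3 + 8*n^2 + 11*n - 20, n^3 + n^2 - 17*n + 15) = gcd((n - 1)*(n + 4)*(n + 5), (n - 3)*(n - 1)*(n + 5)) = n^2 + 4*n - 5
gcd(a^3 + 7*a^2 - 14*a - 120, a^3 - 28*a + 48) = a^2 + 2*a - 24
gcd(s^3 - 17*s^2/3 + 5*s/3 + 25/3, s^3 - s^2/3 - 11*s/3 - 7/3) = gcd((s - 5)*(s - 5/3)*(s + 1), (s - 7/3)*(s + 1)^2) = s + 1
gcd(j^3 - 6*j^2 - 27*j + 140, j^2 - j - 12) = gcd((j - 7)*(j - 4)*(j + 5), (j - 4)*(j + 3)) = j - 4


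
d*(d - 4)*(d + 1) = d^3 - 3*d^2 - 4*d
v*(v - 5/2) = v^2 - 5*v/2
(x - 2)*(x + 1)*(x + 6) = x^3 + 5*x^2 - 8*x - 12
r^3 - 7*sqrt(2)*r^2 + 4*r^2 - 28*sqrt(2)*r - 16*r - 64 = (r + 4)*(r - 8*sqrt(2))*(r + sqrt(2))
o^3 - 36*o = o*(o - 6)*(o + 6)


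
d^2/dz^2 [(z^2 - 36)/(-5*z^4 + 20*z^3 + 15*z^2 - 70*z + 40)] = 2*(-3*z^6 + 6*z^5 + 356*z^4 - 1370*z^3 - 876*z^2 + 4264*z + 6128)/(5*(z^10 - 10*z^9 + 18*z^8 + 96*z^7 - 303*z^6 - 198*z^5 + 1236*z^4 - 552*z^3 - 1440*z^2 + 1664*z - 512))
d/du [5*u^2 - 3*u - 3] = 10*u - 3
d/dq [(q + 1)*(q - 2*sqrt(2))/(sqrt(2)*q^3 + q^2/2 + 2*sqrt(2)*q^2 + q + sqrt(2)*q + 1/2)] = 2*(-2*sqrt(2)*q^2 + 16*q + 2*sqrt(2) + 9)/(8*q^4 + 4*sqrt(2)*q^3 + 16*q^3 + 9*q^2 + 8*sqrt(2)*q^2 + 2*q + 4*sqrt(2)*q + 1)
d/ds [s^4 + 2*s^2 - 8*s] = 4*s^3 + 4*s - 8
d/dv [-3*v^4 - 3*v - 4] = -12*v^3 - 3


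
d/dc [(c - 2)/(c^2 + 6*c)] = (-c^2 + 4*c + 12)/(c^2*(c^2 + 12*c + 36))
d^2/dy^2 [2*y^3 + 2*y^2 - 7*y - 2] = 12*y + 4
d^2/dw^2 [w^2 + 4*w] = 2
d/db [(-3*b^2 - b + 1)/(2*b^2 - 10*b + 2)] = 2*(4*b^2 - 2*b + 1)/(b^4 - 10*b^3 + 27*b^2 - 10*b + 1)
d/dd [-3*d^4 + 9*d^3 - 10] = d^2*(27 - 12*d)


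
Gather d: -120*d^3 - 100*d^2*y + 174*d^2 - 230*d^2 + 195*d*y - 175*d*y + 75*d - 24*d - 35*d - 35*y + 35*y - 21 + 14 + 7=-120*d^3 + d^2*(-100*y - 56) + d*(20*y + 16)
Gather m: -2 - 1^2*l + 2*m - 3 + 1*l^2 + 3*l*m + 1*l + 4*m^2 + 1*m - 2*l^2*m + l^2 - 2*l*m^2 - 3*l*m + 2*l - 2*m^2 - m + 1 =2*l^2 + 2*l + m^2*(2 - 2*l) + m*(2 - 2*l^2) - 4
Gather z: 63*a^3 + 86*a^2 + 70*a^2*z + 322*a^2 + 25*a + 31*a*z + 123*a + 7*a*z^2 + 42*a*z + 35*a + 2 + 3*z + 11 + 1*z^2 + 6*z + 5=63*a^3 + 408*a^2 + 183*a + z^2*(7*a + 1) + z*(70*a^2 + 73*a + 9) + 18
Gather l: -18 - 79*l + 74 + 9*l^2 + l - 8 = 9*l^2 - 78*l + 48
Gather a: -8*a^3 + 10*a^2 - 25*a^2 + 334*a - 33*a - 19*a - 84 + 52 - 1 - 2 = -8*a^3 - 15*a^2 + 282*a - 35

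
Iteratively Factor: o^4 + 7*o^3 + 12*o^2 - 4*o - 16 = (o + 4)*(o^3 + 3*o^2 - 4) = (o + 2)*(o + 4)*(o^2 + o - 2) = (o + 2)^2*(o + 4)*(o - 1)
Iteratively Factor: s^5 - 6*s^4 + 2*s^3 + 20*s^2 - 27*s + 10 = (s + 2)*(s^4 - 8*s^3 + 18*s^2 - 16*s + 5) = (s - 5)*(s + 2)*(s^3 - 3*s^2 + 3*s - 1) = (s - 5)*(s - 1)*(s + 2)*(s^2 - 2*s + 1) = (s - 5)*(s - 1)^2*(s + 2)*(s - 1)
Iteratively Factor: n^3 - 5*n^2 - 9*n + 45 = (n + 3)*(n^2 - 8*n + 15) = (n - 5)*(n + 3)*(n - 3)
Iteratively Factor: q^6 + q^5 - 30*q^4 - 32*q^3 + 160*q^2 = (q - 2)*(q^5 + 3*q^4 - 24*q^3 - 80*q^2) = q*(q - 2)*(q^4 + 3*q^3 - 24*q^2 - 80*q) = q*(q - 2)*(q + 4)*(q^3 - q^2 - 20*q) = q^2*(q - 2)*(q + 4)*(q^2 - q - 20) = q^2*(q - 5)*(q - 2)*(q + 4)*(q + 4)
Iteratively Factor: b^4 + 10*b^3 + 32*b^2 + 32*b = (b + 2)*(b^3 + 8*b^2 + 16*b) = (b + 2)*(b + 4)*(b^2 + 4*b) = b*(b + 2)*(b + 4)*(b + 4)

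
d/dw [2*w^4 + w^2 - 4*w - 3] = 8*w^3 + 2*w - 4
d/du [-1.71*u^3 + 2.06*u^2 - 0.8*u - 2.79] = -5.13*u^2 + 4.12*u - 0.8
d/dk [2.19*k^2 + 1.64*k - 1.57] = 4.38*k + 1.64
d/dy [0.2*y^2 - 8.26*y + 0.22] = 0.4*y - 8.26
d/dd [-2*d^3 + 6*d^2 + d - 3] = -6*d^2 + 12*d + 1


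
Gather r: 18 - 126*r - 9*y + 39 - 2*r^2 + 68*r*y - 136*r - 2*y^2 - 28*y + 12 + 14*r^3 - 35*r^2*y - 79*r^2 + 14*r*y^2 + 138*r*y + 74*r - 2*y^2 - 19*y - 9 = 14*r^3 + r^2*(-35*y - 81) + r*(14*y^2 + 206*y - 188) - 4*y^2 - 56*y + 60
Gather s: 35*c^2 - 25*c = 35*c^2 - 25*c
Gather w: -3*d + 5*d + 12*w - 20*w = 2*d - 8*w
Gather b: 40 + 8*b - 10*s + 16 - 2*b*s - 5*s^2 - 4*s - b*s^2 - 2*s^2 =b*(-s^2 - 2*s + 8) - 7*s^2 - 14*s + 56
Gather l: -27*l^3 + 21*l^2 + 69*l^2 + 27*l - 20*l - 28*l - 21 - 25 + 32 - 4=-27*l^3 + 90*l^2 - 21*l - 18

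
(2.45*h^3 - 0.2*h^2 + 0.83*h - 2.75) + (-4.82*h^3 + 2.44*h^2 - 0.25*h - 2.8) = -2.37*h^3 + 2.24*h^2 + 0.58*h - 5.55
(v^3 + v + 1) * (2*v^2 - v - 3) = 2*v^5 - v^4 - v^3 + v^2 - 4*v - 3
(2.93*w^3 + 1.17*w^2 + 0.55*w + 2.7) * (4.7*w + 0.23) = 13.771*w^4 + 6.1729*w^3 + 2.8541*w^2 + 12.8165*w + 0.621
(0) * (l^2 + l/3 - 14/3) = 0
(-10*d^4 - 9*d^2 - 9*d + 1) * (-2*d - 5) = 20*d^5 + 50*d^4 + 18*d^3 + 63*d^2 + 43*d - 5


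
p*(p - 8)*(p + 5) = p^3 - 3*p^2 - 40*p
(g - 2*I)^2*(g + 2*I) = g^3 - 2*I*g^2 + 4*g - 8*I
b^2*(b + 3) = b^3 + 3*b^2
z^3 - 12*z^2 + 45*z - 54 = (z - 6)*(z - 3)^2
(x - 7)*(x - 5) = x^2 - 12*x + 35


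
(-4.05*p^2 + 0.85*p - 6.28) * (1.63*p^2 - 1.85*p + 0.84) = -6.6015*p^4 + 8.878*p^3 - 15.2109*p^2 + 12.332*p - 5.2752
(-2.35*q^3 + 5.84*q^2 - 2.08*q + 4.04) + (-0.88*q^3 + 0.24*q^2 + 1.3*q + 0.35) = -3.23*q^3 + 6.08*q^2 - 0.78*q + 4.39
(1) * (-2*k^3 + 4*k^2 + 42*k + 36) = -2*k^3 + 4*k^2 + 42*k + 36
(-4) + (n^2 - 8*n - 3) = n^2 - 8*n - 7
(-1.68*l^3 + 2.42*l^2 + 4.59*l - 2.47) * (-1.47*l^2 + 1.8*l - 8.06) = 2.4696*l^5 - 6.5814*l^4 + 11.1495*l^3 - 7.6123*l^2 - 41.4414*l + 19.9082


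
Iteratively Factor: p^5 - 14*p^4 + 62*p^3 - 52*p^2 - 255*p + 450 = (p - 5)*(p^4 - 9*p^3 + 17*p^2 + 33*p - 90) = (p - 5)^2*(p^3 - 4*p^2 - 3*p + 18) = (p - 5)^2*(p - 3)*(p^2 - p - 6) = (p - 5)^2*(p - 3)*(p + 2)*(p - 3)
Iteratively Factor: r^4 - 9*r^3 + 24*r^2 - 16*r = (r - 4)*(r^3 - 5*r^2 + 4*r) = r*(r - 4)*(r^2 - 5*r + 4) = r*(r - 4)^2*(r - 1)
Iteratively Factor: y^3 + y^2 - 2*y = (y + 2)*(y^2 - y) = (y - 1)*(y + 2)*(y)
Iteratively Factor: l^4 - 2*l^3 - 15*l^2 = (l - 5)*(l^3 + 3*l^2) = l*(l - 5)*(l^2 + 3*l) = l*(l - 5)*(l + 3)*(l)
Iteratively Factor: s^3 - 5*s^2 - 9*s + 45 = (s - 3)*(s^2 - 2*s - 15) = (s - 5)*(s - 3)*(s + 3)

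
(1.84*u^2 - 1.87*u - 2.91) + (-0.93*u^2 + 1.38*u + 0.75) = 0.91*u^2 - 0.49*u - 2.16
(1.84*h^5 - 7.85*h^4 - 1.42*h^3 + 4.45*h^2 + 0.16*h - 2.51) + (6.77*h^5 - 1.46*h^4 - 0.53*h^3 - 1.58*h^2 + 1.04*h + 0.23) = 8.61*h^5 - 9.31*h^4 - 1.95*h^3 + 2.87*h^2 + 1.2*h - 2.28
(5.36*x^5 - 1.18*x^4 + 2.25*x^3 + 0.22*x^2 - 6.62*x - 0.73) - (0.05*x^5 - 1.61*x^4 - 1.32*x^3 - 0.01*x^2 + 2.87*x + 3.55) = 5.31*x^5 + 0.43*x^4 + 3.57*x^3 + 0.23*x^2 - 9.49*x - 4.28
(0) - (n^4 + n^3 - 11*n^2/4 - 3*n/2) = -n^4 - n^3 + 11*n^2/4 + 3*n/2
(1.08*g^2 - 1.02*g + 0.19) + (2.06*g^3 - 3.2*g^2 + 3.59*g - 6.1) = 2.06*g^3 - 2.12*g^2 + 2.57*g - 5.91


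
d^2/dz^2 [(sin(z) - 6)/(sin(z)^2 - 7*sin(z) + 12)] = (-sin(z)^5 + 17*sin(z)^4 - 52*sin(z)^3 - 114*sin(z)^2 + 540*sin(z) - 276)/(sin(z)^2 - 7*sin(z) + 12)^3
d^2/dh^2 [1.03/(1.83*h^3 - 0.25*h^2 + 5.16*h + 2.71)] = ((0.515 - 11.3094*h)*(1.83*h^3 - 0.25*h^2 + 5.16*h + 2.71) + 1.03*(5.49*h^2 - 0.5*h + 5.16)*(10.98*h^2 - 1.0*h + 10.32))/(1.83*h^3 - 0.25*h^2 + 5.16*h + 2.71)^3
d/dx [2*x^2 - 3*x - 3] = 4*x - 3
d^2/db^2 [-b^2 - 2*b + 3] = -2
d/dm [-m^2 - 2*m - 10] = -2*m - 2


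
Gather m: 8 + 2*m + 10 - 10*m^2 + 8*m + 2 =-10*m^2 + 10*m + 20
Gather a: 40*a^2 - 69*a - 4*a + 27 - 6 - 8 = 40*a^2 - 73*a + 13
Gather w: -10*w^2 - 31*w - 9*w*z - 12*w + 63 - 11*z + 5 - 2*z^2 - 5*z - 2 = -10*w^2 + w*(-9*z - 43) - 2*z^2 - 16*z + 66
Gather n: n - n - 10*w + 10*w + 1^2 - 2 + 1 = 0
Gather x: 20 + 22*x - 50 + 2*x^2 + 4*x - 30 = 2*x^2 + 26*x - 60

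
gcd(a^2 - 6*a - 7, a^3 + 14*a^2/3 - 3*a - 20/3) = a + 1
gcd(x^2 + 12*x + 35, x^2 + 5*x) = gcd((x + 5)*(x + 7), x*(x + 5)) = x + 5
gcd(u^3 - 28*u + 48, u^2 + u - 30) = u + 6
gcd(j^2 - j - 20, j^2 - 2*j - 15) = j - 5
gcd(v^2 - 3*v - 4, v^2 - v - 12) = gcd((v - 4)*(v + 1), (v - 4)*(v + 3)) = v - 4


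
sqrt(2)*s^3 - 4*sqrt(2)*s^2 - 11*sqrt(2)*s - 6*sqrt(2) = (s - 6)*(s + 1)*(sqrt(2)*s + sqrt(2))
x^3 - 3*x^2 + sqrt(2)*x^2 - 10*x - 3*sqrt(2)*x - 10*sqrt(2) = (x - 5)*(x + 2)*(x + sqrt(2))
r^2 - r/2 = r*(r - 1/2)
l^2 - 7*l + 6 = (l - 6)*(l - 1)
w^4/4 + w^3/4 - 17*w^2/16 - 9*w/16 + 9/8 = (w/4 + 1/2)*(w - 3/2)*(w - 1)*(w + 3/2)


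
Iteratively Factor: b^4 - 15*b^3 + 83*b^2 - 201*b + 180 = (b - 5)*(b^3 - 10*b^2 + 33*b - 36) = (b - 5)*(b - 4)*(b^2 - 6*b + 9) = (b - 5)*(b - 4)*(b - 3)*(b - 3)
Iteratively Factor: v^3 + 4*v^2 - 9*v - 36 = (v - 3)*(v^2 + 7*v + 12) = (v - 3)*(v + 3)*(v + 4)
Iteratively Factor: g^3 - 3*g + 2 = (g - 1)*(g^2 + g - 2) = (g - 1)^2*(g + 2)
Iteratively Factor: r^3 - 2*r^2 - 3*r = (r + 1)*(r^2 - 3*r) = r*(r + 1)*(r - 3)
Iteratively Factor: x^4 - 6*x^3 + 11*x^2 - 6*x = (x - 2)*(x^3 - 4*x^2 + 3*x) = x*(x - 2)*(x^2 - 4*x + 3) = x*(x - 2)*(x - 1)*(x - 3)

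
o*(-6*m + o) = -6*m*o + o^2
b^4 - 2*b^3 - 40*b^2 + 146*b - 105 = (b - 5)*(b - 3)*(b - 1)*(b + 7)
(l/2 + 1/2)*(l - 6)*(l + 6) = l^3/2 + l^2/2 - 18*l - 18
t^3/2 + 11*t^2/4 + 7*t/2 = t*(t/2 + 1)*(t + 7/2)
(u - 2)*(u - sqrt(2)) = u^2 - 2*u - sqrt(2)*u + 2*sqrt(2)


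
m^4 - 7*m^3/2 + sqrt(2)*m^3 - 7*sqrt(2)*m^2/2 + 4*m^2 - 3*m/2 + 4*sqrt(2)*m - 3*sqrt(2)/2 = (m - 3/2)*(m - 1)^2*(m + sqrt(2))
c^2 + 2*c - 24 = (c - 4)*(c + 6)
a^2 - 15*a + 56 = (a - 8)*(a - 7)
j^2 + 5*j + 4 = (j + 1)*(j + 4)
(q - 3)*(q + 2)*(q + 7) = q^3 + 6*q^2 - 13*q - 42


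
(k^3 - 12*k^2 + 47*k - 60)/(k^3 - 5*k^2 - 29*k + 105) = (k^2 - 9*k + 20)/(k^2 - 2*k - 35)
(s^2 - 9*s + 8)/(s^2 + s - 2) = (s - 8)/(s + 2)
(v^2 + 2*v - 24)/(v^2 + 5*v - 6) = (v - 4)/(v - 1)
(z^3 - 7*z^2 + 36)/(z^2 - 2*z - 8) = (z^2 - 9*z + 18)/(z - 4)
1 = 1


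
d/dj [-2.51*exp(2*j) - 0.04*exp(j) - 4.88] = (-5.02*exp(j) - 0.04)*exp(j)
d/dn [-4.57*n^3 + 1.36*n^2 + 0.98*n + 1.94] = -13.71*n^2 + 2.72*n + 0.98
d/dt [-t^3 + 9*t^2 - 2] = 3*t*(6 - t)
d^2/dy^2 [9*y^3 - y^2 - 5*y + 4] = 54*y - 2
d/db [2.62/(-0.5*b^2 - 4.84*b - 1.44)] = (2.62*b + 12.6808)/(0.5*b^2 + 4.84*b + 1.44)^2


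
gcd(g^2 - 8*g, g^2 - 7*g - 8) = g - 8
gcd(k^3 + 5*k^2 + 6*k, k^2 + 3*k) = k^2 + 3*k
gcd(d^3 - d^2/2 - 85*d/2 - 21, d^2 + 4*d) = 1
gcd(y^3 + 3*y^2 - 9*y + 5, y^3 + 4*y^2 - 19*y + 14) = y - 1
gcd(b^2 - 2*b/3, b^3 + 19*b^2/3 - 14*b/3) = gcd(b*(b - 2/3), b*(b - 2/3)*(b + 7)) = b^2 - 2*b/3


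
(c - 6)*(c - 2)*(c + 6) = c^3 - 2*c^2 - 36*c + 72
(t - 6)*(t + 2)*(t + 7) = t^3 + 3*t^2 - 40*t - 84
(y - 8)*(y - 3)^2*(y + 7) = y^4 - 7*y^3 - 41*y^2 + 327*y - 504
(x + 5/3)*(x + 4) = x^2 + 17*x/3 + 20/3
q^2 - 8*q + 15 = (q - 5)*(q - 3)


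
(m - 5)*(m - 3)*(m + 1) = m^3 - 7*m^2 + 7*m + 15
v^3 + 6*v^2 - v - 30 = (v - 2)*(v + 3)*(v + 5)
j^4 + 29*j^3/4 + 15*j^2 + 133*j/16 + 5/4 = (j + 1/4)*(j + 1/2)*(j + 5/2)*(j + 4)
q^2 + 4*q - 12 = (q - 2)*(q + 6)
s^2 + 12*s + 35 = (s + 5)*(s + 7)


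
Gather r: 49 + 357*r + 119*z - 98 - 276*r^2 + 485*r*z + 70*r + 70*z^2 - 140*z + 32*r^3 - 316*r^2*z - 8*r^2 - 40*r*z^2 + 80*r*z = 32*r^3 + r^2*(-316*z - 284) + r*(-40*z^2 + 565*z + 427) + 70*z^2 - 21*z - 49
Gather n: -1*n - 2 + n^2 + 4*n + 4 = n^2 + 3*n + 2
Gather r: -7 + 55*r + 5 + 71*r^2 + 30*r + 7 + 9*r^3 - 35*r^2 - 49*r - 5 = 9*r^3 + 36*r^2 + 36*r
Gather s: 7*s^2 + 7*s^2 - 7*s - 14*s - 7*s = 14*s^2 - 28*s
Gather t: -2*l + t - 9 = -2*l + t - 9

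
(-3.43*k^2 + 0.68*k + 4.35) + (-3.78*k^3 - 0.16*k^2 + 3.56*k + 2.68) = -3.78*k^3 - 3.59*k^2 + 4.24*k + 7.03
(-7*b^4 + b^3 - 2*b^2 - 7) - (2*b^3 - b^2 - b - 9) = -7*b^4 - b^3 - b^2 + b + 2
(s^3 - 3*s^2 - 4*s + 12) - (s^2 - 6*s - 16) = s^3 - 4*s^2 + 2*s + 28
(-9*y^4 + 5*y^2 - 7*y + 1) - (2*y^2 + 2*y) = -9*y^4 + 3*y^2 - 9*y + 1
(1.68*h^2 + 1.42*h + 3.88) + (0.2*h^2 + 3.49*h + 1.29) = 1.88*h^2 + 4.91*h + 5.17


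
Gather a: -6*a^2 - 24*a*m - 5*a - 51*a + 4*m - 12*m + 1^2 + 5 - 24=-6*a^2 + a*(-24*m - 56) - 8*m - 18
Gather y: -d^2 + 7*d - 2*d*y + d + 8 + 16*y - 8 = -d^2 + 8*d + y*(16 - 2*d)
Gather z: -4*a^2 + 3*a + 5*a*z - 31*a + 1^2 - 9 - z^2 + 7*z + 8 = -4*a^2 - 28*a - z^2 + z*(5*a + 7)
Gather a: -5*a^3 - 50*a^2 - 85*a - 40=-5*a^3 - 50*a^2 - 85*a - 40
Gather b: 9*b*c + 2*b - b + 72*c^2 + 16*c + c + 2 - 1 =b*(9*c + 1) + 72*c^2 + 17*c + 1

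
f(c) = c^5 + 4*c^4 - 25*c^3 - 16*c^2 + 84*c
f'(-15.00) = 182814.00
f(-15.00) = -477360.00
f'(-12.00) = 65700.00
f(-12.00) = -126000.00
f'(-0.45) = 81.96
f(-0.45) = -38.62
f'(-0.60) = 73.39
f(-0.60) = -50.32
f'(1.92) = -72.73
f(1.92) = 5.80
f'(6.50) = 10026.56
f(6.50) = 11747.53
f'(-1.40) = -42.90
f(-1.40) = -70.37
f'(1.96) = -72.58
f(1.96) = 2.89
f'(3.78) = 776.36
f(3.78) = 327.00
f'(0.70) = 31.54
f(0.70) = 43.51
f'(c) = 5*c^4 + 16*c^3 - 75*c^2 - 32*c + 84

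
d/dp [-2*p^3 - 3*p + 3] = -6*p^2 - 3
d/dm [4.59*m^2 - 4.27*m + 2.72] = 9.18*m - 4.27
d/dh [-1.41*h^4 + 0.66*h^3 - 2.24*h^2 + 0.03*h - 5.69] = -5.64*h^3 + 1.98*h^2 - 4.48*h + 0.03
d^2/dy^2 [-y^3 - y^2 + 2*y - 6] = -6*y - 2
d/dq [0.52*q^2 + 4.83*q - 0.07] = 1.04*q + 4.83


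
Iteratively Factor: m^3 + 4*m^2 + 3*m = (m + 3)*(m^2 + m) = m*(m + 3)*(m + 1)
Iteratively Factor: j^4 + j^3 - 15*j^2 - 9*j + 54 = (j - 3)*(j^3 + 4*j^2 - 3*j - 18) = (j - 3)*(j - 2)*(j^2 + 6*j + 9) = (j - 3)*(j - 2)*(j + 3)*(j + 3)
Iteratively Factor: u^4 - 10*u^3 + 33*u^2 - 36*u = (u - 3)*(u^3 - 7*u^2 + 12*u) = u*(u - 3)*(u^2 - 7*u + 12) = u*(u - 3)^2*(u - 4)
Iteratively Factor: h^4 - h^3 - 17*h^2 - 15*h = (h)*(h^3 - h^2 - 17*h - 15) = h*(h + 1)*(h^2 - 2*h - 15) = h*(h + 1)*(h + 3)*(h - 5)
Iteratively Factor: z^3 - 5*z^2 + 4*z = (z - 4)*(z^2 - z) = z*(z - 4)*(z - 1)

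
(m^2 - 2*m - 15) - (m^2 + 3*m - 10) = -5*m - 5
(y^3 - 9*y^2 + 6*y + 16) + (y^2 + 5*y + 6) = y^3 - 8*y^2 + 11*y + 22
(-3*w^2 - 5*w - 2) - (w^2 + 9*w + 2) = -4*w^2 - 14*w - 4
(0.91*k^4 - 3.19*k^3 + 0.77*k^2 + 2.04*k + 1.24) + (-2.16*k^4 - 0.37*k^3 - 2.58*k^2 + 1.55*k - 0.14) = -1.25*k^4 - 3.56*k^3 - 1.81*k^2 + 3.59*k + 1.1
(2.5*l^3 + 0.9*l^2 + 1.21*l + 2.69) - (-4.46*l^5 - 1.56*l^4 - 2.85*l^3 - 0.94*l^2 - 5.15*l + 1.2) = 4.46*l^5 + 1.56*l^4 + 5.35*l^3 + 1.84*l^2 + 6.36*l + 1.49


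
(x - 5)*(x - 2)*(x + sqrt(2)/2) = x^3 - 7*x^2 + sqrt(2)*x^2/2 - 7*sqrt(2)*x/2 + 10*x + 5*sqrt(2)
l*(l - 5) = l^2 - 5*l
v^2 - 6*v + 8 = (v - 4)*(v - 2)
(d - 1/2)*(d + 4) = d^2 + 7*d/2 - 2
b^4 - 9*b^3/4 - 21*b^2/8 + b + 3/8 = (b - 3)*(b - 1/2)*(b + 1/4)*(b + 1)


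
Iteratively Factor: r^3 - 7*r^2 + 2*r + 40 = (r - 4)*(r^2 - 3*r - 10) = (r - 5)*(r - 4)*(r + 2)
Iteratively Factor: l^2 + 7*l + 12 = (l + 3)*(l + 4)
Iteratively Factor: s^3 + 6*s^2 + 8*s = (s + 4)*(s^2 + 2*s) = (s + 2)*(s + 4)*(s)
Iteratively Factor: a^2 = (a)*(a)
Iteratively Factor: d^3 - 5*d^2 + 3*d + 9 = (d - 3)*(d^2 - 2*d - 3) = (d - 3)*(d + 1)*(d - 3)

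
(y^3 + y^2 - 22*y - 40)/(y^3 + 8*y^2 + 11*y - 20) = (y^2 - 3*y - 10)/(y^2 + 4*y - 5)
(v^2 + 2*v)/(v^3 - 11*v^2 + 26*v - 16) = v*(v + 2)/(v^3 - 11*v^2 + 26*v - 16)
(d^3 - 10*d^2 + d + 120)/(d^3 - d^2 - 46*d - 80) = (d^2 - 2*d - 15)/(d^2 + 7*d + 10)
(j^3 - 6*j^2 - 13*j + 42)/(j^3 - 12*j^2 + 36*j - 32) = (j^2 - 4*j - 21)/(j^2 - 10*j + 16)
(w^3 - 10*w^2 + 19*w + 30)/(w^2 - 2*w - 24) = (w^2 - 4*w - 5)/(w + 4)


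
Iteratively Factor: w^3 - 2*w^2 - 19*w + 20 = (w - 5)*(w^2 + 3*w - 4) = (w - 5)*(w + 4)*(w - 1)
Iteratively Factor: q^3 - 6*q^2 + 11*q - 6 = (q - 2)*(q^2 - 4*q + 3) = (q - 2)*(q - 1)*(q - 3)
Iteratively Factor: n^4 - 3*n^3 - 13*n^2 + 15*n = (n + 3)*(n^3 - 6*n^2 + 5*n) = n*(n + 3)*(n^2 - 6*n + 5) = n*(n - 1)*(n + 3)*(n - 5)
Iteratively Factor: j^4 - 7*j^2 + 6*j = (j - 1)*(j^3 + j^2 - 6*j) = (j - 2)*(j - 1)*(j^2 + 3*j) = (j - 2)*(j - 1)*(j + 3)*(j)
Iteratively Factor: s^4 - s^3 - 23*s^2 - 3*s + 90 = (s - 5)*(s^3 + 4*s^2 - 3*s - 18) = (s - 5)*(s + 3)*(s^2 + s - 6) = (s - 5)*(s + 3)^2*(s - 2)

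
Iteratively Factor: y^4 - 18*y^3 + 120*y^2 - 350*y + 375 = (y - 5)*(y^3 - 13*y^2 + 55*y - 75) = (y - 5)*(y - 3)*(y^2 - 10*y + 25) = (y - 5)^2*(y - 3)*(y - 5)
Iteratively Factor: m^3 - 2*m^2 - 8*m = (m - 4)*(m^2 + 2*m) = (m - 4)*(m + 2)*(m)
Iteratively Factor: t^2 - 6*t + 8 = (t - 2)*(t - 4)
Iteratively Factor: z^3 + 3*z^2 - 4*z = (z - 1)*(z^2 + 4*z) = (z - 1)*(z + 4)*(z)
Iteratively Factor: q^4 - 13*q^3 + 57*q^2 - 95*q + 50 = (q - 2)*(q^3 - 11*q^2 + 35*q - 25) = (q - 2)*(q - 1)*(q^2 - 10*q + 25) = (q - 5)*(q - 2)*(q - 1)*(q - 5)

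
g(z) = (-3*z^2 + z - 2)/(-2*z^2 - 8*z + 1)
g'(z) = (1 - 6*z)/(-2*z^2 - 8*z + 1) + (4*z + 8)*(-3*z^2 + z - 2)/(-2*z^2 - 8*z + 1)^2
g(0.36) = 0.95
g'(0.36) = -3.64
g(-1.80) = -1.52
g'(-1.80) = 1.19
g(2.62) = 0.59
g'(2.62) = 0.11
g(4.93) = 0.80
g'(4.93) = 0.07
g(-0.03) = -1.64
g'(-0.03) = -9.49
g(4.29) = 0.75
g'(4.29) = 0.08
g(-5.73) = 5.64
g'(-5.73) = 2.59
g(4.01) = 0.73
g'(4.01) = 0.09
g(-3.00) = -4.57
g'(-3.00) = 5.33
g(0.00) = -2.00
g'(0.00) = -15.00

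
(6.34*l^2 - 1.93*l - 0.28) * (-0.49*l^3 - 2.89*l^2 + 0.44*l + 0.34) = -3.1066*l^5 - 17.3769*l^4 + 8.5045*l^3 + 2.1156*l^2 - 0.7794*l - 0.0952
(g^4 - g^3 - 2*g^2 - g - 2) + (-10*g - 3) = g^4 - g^3 - 2*g^2 - 11*g - 5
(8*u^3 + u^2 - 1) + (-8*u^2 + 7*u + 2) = 8*u^3 - 7*u^2 + 7*u + 1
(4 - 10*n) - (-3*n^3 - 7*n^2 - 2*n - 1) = 3*n^3 + 7*n^2 - 8*n + 5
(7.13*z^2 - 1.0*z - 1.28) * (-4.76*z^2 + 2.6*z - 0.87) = -33.9388*z^4 + 23.298*z^3 - 2.7103*z^2 - 2.458*z + 1.1136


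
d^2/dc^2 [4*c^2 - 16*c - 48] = 8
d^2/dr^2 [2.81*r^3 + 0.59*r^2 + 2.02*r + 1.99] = 16.86*r + 1.18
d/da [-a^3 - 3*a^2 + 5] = 3*a*(-a - 2)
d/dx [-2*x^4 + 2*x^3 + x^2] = 2*x*(-4*x^2 + 3*x + 1)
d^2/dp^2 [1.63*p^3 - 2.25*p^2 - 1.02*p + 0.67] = 9.78*p - 4.5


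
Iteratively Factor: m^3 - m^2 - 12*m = (m + 3)*(m^2 - 4*m) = (m - 4)*(m + 3)*(m)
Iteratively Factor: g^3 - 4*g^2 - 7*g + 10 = (g + 2)*(g^2 - 6*g + 5) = (g - 5)*(g + 2)*(g - 1)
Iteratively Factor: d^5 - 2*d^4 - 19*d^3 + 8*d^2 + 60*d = (d - 5)*(d^4 + 3*d^3 - 4*d^2 - 12*d) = (d - 5)*(d + 2)*(d^3 + d^2 - 6*d) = (d - 5)*(d + 2)*(d + 3)*(d^2 - 2*d) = (d - 5)*(d - 2)*(d + 2)*(d + 3)*(d)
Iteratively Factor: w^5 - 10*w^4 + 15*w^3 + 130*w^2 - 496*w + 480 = (w - 4)*(w^4 - 6*w^3 - 9*w^2 + 94*w - 120) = (w - 5)*(w - 4)*(w^3 - w^2 - 14*w + 24) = (w - 5)*(w - 4)*(w + 4)*(w^2 - 5*w + 6) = (w - 5)*(w - 4)*(w - 3)*(w + 4)*(w - 2)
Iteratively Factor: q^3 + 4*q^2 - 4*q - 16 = (q - 2)*(q^2 + 6*q + 8) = (q - 2)*(q + 4)*(q + 2)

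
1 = 1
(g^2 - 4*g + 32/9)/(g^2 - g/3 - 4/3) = (g - 8/3)/(g + 1)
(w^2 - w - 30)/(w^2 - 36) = (w + 5)/(w + 6)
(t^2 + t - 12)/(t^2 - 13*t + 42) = (t^2 + t - 12)/(t^2 - 13*t + 42)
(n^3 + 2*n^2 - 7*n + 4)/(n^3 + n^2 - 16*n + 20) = (n^3 + 2*n^2 - 7*n + 4)/(n^3 + n^2 - 16*n + 20)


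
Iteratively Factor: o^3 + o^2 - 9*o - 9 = (o + 1)*(o^2 - 9) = (o + 1)*(o + 3)*(o - 3)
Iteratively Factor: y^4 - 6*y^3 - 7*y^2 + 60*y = (y + 3)*(y^3 - 9*y^2 + 20*y) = (y - 4)*(y + 3)*(y^2 - 5*y) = (y - 5)*(y - 4)*(y + 3)*(y)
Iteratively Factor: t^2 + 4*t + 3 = (t + 1)*(t + 3)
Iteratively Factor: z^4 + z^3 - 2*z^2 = (z - 1)*(z^3 + 2*z^2) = (z - 1)*(z + 2)*(z^2) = z*(z - 1)*(z + 2)*(z)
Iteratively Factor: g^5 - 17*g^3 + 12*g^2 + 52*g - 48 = (g - 3)*(g^4 + 3*g^3 - 8*g^2 - 12*g + 16) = (g - 3)*(g + 2)*(g^3 + g^2 - 10*g + 8) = (g - 3)*(g - 2)*(g + 2)*(g^2 + 3*g - 4) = (g - 3)*(g - 2)*(g + 2)*(g + 4)*(g - 1)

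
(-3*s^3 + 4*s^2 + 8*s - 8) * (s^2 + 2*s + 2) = -3*s^5 - 2*s^4 + 10*s^3 + 16*s^2 - 16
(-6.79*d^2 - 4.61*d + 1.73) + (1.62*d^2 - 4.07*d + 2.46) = -5.17*d^2 - 8.68*d + 4.19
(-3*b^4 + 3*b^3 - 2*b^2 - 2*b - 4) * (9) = -27*b^4 + 27*b^3 - 18*b^2 - 18*b - 36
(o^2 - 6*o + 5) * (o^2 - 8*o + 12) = o^4 - 14*o^3 + 65*o^2 - 112*o + 60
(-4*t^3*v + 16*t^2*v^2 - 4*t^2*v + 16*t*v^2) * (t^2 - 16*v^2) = -4*t^5*v + 16*t^4*v^2 - 4*t^4*v + 64*t^3*v^3 + 16*t^3*v^2 - 256*t^2*v^4 + 64*t^2*v^3 - 256*t*v^4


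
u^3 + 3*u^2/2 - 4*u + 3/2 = (u - 1)*(u - 1/2)*(u + 3)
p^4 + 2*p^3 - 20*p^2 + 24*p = p*(p - 2)^2*(p + 6)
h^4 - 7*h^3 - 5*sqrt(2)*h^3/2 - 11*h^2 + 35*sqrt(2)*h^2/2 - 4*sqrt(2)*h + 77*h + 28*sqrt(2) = (h - 7)*(h - 4*sqrt(2))*(sqrt(2)*h/2 + 1)*(sqrt(2)*h + 1)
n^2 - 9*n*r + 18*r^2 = (n - 6*r)*(n - 3*r)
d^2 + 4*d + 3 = (d + 1)*(d + 3)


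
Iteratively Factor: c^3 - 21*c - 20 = (c + 1)*(c^2 - c - 20) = (c + 1)*(c + 4)*(c - 5)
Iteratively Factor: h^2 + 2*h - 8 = (h - 2)*(h + 4)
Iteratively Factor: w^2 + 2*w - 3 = (w + 3)*(w - 1)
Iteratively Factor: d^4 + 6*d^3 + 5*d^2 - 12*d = (d + 3)*(d^3 + 3*d^2 - 4*d) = (d - 1)*(d + 3)*(d^2 + 4*d) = d*(d - 1)*(d + 3)*(d + 4)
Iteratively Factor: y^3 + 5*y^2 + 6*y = (y + 2)*(y^2 + 3*y) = (y + 2)*(y + 3)*(y)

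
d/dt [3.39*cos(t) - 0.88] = -3.39*sin(t)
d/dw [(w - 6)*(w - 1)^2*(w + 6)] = 4*w^3 - 6*w^2 - 70*w + 72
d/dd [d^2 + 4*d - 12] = 2*d + 4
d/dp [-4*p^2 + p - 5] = 1 - 8*p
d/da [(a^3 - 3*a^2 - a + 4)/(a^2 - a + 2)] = (a^4 - 2*a^3 + 10*a^2 - 20*a + 2)/(a^4 - 2*a^3 + 5*a^2 - 4*a + 4)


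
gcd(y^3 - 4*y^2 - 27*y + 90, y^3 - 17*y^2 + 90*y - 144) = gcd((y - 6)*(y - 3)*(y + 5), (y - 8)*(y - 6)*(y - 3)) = y^2 - 9*y + 18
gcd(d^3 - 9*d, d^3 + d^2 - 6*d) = d^2 + 3*d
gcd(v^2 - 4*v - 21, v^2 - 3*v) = 1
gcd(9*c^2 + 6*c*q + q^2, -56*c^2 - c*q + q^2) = 1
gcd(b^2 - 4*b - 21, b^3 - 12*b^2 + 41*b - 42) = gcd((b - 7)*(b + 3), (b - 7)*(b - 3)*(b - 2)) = b - 7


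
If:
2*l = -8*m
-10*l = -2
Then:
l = 1/5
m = -1/20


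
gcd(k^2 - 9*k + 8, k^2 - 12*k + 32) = k - 8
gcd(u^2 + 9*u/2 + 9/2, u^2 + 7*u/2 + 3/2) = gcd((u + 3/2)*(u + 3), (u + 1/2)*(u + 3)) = u + 3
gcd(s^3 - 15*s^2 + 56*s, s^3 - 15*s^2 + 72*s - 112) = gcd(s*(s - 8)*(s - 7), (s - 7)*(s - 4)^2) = s - 7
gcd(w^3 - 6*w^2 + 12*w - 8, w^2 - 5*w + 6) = w - 2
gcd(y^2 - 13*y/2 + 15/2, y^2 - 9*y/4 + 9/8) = y - 3/2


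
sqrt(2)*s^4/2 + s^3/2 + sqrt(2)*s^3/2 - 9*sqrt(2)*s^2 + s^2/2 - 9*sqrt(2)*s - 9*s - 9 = (s - 3*sqrt(2))*(s + sqrt(2)/2)*(s + 3*sqrt(2))*(sqrt(2)*s/2 + sqrt(2)/2)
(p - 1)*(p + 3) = p^2 + 2*p - 3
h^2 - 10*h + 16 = (h - 8)*(h - 2)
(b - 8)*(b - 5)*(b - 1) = b^3 - 14*b^2 + 53*b - 40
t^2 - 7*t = t*(t - 7)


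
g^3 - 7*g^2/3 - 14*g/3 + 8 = (g - 3)*(g - 4/3)*(g + 2)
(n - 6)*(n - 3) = n^2 - 9*n + 18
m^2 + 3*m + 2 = (m + 1)*(m + 2)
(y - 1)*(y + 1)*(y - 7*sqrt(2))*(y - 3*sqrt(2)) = y^4 - 10*sqrt(2)*y^3 + 41*y^2 + 10*sqrt(2)*y - 42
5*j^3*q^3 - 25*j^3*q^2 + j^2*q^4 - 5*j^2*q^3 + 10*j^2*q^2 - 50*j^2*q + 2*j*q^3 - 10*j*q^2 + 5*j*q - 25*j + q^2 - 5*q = (5*j + q)*(q - 5)*(j*q + 1)^2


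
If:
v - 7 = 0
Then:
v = 7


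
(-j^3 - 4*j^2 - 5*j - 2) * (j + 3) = -j^4 - 7*j^3 - 17*j^2 - 17*j - 6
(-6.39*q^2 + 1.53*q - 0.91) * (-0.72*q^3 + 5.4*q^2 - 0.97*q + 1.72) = 4.6008*q^5 - 35.6076*q^4 + 15.1155*q^3 - 17.3889*q^2 + 3.5143*q - 1.5652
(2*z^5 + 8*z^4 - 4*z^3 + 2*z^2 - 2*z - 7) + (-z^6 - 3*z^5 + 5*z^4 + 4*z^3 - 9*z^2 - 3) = -z^6 - z^5 + 13*z^4 - 7*z^2 - 2*z - 10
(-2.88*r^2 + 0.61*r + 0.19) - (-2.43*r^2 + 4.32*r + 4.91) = -0.45*r^2 - 3.71*r - 4.72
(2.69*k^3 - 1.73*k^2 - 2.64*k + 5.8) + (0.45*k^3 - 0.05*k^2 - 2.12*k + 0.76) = 3.14*k^3 - 1.78*k^2 - 4.76*k + 6.56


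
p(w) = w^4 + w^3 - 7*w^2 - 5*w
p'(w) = 4*w^3 + 3*w^2 - 14*w - 5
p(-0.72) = -0.13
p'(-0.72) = 5.14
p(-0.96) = -1.69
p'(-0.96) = 7.67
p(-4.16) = 127.15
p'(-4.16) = -182.81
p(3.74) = 131.35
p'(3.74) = 193.86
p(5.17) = 639.67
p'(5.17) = 555.56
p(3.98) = 183.18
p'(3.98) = 238.98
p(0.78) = -7.31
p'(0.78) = -12.20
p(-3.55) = 43.62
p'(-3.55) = -96.45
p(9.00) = 6678.00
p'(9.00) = 3028.00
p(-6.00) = 858.00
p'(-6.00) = -677.00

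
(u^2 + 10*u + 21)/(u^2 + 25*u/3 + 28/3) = 3*(u + 3)/(3*u + 4)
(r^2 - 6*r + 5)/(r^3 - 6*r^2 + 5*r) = 1/r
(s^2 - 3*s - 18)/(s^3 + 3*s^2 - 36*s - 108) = 1/(s + 6)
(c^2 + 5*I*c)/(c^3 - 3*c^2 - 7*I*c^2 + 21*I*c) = (c + 5*I)/(c^2 - 3*c - 7*I*c + 21*I)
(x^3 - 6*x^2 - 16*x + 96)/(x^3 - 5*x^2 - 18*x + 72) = (x - 4)/(x - 3)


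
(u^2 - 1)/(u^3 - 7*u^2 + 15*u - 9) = (u + 1)/(u^2 - 6*u + 9)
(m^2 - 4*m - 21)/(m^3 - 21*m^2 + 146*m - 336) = (m + 3)/(m^2 - 14*m + 48)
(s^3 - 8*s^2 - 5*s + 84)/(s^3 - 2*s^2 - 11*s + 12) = (s - 7)/(s - 1)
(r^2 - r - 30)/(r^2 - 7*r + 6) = (r + 5)/(r - 1)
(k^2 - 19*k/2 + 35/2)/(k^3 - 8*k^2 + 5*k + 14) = (k - 5/2)/(k^2 - k - 2)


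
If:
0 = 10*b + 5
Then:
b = -1/2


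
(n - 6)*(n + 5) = n^2 - n - 30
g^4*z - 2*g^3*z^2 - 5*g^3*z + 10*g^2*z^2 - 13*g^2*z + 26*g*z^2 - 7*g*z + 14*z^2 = (g - 7)*(g + 1)*(g - 2*z)*(g*z + z)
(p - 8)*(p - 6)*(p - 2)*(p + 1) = p^4 - 15*p^3 + 60*p^2 - 20*p - 96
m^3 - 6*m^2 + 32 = (m - 4)^2*(m + 2)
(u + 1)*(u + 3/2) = u^2 + 5*u/2 + 3/2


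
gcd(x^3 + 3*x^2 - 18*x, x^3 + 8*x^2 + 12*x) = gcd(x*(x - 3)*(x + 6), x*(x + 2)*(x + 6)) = x^2 + 6*x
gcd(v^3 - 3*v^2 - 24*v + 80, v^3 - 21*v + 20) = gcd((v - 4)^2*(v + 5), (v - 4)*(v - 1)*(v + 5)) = v^2 + v - 20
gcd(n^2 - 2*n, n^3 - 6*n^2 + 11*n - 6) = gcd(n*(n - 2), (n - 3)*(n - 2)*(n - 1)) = n - 2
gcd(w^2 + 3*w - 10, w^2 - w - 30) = w + 5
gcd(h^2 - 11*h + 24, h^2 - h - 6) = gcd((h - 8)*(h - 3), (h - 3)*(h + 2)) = h - 3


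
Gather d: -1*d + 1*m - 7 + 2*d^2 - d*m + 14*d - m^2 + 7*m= 2*d^2 + d*(13 - m) - m^2 + 8*m - 7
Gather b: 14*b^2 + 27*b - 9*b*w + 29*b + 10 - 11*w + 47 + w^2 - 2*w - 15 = 14*b^2 + b*(56 - 9*w) + w^2 - 13*w + 42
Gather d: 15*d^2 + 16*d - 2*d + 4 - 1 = 15*d^2 + 14*d + 3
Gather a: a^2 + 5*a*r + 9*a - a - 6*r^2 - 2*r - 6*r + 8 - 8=a^2 + a*(5*r + 8) - 6*r^2 - 8*r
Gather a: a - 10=a - 10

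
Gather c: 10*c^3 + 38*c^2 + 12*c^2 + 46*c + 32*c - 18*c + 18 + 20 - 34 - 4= 10*c^3 + 50*c^2 + 60*c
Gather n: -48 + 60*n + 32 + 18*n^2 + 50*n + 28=18*n^2 + 110*n + 12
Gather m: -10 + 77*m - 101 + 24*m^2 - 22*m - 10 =24*m^2 + 55*m - 121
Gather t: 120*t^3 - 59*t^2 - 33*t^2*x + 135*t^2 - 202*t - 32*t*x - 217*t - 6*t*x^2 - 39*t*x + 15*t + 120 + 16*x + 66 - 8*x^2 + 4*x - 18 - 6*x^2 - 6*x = 120*t^3 + t^2*(76 - 33*x) + t*(-6*x^2 - 71*x - 404) - 14*x^2 + 14*x + 168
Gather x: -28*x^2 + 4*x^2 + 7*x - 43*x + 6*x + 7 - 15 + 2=-24*x^2 - 30*x - 6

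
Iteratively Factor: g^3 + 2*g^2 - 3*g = (g + 3)*(g^2 - g) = g*(g + 3)*(g - 1)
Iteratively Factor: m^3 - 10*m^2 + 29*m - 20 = (m - 1)*(m^2 - 9*m + 20) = (m - 5)*(m - 1)*(m - 4)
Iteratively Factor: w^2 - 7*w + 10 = (w - 5)*(w - 2)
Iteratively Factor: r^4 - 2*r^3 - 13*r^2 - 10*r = (r)*(r^3 - 2*r^2 - 13*r - 10) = r*(r + 1)*(r^2 - 3*r - 10) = r*(r - 5)*(r + 1)*(r + 2)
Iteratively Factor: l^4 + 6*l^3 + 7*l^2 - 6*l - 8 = (l - 1)*(l^3 + 7*l^2 + 14*l + 8) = (l - 1)*(l + 1)*(l^2 + 6*l + 8) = (l - 1)*(l + 1)*(l + 2)*(l + 4)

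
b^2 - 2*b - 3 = (b - 3)*(b + 1)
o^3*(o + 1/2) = o^4 + o^3/2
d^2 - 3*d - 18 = (d - 6)*(d + 3)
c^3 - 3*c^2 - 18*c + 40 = (c - 5)*(c - 2)*(c + 4)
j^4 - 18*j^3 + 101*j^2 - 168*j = j*(j - 8)*(j - 7)*(j - 3)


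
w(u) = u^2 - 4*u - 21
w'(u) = 2*u - 4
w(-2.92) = -0.79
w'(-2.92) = -9.84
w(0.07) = -21.28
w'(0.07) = -3.86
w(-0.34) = -19.52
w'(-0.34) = -4.68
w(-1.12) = -15.27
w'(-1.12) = -6.24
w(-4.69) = 19.76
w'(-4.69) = -13.38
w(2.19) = -24.96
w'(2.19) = 0.38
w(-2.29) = -6.60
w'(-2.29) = -8.58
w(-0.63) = -18.08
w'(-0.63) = -5.26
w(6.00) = -9.00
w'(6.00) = 8.00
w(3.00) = -24.00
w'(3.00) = 2.00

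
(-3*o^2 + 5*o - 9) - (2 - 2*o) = -3*o^2 + 7*o - 11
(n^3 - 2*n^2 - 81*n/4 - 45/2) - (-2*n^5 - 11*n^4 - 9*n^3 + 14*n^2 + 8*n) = 2*n^5 + 11*n^4 + 10*n^3 - 16*n^2 - 113*n/4 - 45/2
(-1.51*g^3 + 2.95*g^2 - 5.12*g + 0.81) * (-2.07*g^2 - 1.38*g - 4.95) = 3.1257*g^5 - 4.0227*g^4 + 14.0019*g^3 - 9.2136*g^2 + 24.2262*g - 4.0095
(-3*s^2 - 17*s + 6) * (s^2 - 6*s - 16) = -3*s^4 + s^3 + 156*s^2 + 236*s - 96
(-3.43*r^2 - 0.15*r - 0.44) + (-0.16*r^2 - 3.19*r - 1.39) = -3.59*r^2 - 3.34*r - 1.83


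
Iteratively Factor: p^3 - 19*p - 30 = (p + 3)*(p^2 - 3*p - 10) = (p - 5)*(p + 3)*(p + 2)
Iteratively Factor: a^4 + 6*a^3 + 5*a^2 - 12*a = (a - 1)*(a^3 + 7*a^2 + 12*a) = a*(a - 1)*(a^2 + 7*a + 12) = a*(a - 1)*(a + 3)*(a + 4)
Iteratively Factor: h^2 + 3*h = (h + 3)*(h)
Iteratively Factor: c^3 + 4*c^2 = (c)*(c^2 + 4*c) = c*(c + 4)*(c)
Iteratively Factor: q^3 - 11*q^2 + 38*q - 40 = (q - 2)*(q^2 - 9*q + 20) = (q - 5)*(q - 2)*(q - 4)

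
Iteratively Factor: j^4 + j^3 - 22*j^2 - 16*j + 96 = (j - 2)*(j^3 + 3*j^2 - 16*j - 48) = (j - 4)*(j - 2)*(j^2 + 7*j + 12) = (j - 4)*(j - 2)*(j + 4)*(j + 3)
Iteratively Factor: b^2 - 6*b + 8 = (b - 4)*(b - 2)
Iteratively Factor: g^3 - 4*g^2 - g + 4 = (g - 4)*(g^2 - 1) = (g - 4)*(g + 1)*(g - 1)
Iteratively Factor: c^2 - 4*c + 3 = (c - 1)*(c - 3)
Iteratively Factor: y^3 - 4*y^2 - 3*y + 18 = (y - 3)*(y^2 - y - 6) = (y - 3)*(y + 2)*(y - 3)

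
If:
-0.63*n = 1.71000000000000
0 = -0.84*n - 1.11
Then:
No Solution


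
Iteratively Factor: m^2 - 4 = (m - 2)*(m + 2)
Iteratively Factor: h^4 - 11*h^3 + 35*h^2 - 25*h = (h)*(h^3 - 11*h^2 + 35*h - 25) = h*(h - 1)*(h^2 - 10*h + 25) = h*(h - 5)*(h - 1)*(h - 5)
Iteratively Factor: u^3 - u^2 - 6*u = (u + 2)*(u^2 - 3*u) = (u - 3)*(u + 2)*(u)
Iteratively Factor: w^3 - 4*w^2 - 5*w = (w + 1)*(w^2 - 5*w) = w*(w + 1)*(w - 5)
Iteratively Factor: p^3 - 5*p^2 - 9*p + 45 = (p + 3)*(p^2 - 8*p + 15) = (p - 5)*(p + 3)*(p - 3)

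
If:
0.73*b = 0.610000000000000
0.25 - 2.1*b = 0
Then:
No Solution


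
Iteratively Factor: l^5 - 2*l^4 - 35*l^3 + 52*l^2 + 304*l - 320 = (l - 5)*(l^4 + 3*l^3 - 20*l^2 - 48*l + 64) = (l - 5)*(l - 4)*(l^3 + 7*l^2 + 8*l - 16) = (l - 5)*(l - 4)*(l + 4)*(l^2 + 3*l - 4) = (l - 5)*(l - 4)*(l - 1)*(l + 4)*(l + 4)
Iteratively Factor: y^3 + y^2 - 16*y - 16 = (y - 4)*(y^2 + 5*y + 4) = (y - 4)*(y + 1)*(y + 4)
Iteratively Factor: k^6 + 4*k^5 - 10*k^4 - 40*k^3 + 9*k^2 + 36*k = (k + 1)*(k^5 + 3*k^4 - 13*k^3 - 27*k^2 + 36*k) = (k + 1)*(k + 4)*(k^4 - k^3 - 9*k^2 + 9*k) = (k + 1)*(k + 3)*(k + 4)*(k^3 - 4*k^2 + 3*k) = (k - 3)*(k + 1)*(k + 3)*(k + 4)*(k^2 - k) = (k - 3)*(k - 1)*(k + 1)*(k + 3)*(k + 4)*(k)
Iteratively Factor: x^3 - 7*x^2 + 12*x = (x - 3)*(x^2 - 4*x) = (x - 4)*(x - 3)*(x)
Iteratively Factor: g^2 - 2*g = (g)*(g - 2)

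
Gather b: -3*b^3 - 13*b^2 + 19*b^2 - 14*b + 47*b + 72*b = -3*b^3 + 6*b^2 + 105*b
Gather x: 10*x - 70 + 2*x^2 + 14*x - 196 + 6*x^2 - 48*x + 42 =8*x^2 - 24*x - 224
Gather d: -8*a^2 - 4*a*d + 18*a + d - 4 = -8*a^2 + 18*a + d*(1 - 4*a) - 4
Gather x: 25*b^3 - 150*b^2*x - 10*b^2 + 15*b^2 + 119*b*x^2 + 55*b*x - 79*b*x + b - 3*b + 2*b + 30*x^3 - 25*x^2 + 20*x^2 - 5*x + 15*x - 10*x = 25*b^3 + 5*b^2 + 30*x^3 + x^2*(119*b - 5) + x*(-150*b^2 - 24*b)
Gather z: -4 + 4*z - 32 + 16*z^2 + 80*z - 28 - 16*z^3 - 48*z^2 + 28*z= -16*z^3 - 32*z^2 + 112*z - 64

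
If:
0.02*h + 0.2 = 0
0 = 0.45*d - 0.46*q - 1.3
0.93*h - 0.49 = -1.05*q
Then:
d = 12.42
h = -10.00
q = 9.32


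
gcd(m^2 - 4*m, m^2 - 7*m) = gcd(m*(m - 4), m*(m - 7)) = m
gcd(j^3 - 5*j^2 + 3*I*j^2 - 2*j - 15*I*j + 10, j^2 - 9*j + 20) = j - 5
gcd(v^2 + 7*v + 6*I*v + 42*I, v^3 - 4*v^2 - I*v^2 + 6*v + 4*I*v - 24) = 1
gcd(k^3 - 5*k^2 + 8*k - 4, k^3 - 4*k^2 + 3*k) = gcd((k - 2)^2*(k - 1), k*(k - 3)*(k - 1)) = k - 1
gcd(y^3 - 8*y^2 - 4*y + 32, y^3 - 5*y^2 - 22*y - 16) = y^2 - 6*y - 16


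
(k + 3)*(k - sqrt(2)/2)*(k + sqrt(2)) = k^3 + sqrt(2)*k^2/2 + 3*k^2 - k + 3*sqrt(2)*k/2 - 3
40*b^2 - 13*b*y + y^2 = (-8*b + y)*(-5*b + y)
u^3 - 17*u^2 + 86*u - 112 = (u - 8)*(u - 7)*(u - 2)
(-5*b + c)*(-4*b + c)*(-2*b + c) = -40*b^3 + 38*b^2*c - 11*b*c^2 + c^3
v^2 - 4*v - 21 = (v - 7)*(v + 3)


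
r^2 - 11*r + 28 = (r - 7)*(r - 4)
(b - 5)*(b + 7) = b^2 + 2*b - 35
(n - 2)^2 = n^2 - 4*n + 4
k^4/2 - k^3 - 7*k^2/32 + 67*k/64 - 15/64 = (k/2 + 1/2)*(k - 3/2)*(k - 5/4)*(k - 1/4)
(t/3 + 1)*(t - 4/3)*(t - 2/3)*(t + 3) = t^4/3 + 4*t^3/3 - 19*t^2/27 - 38*t/9 + 8/3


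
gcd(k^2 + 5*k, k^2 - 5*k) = k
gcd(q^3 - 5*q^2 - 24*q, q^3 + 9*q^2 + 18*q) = q^2 + 3*q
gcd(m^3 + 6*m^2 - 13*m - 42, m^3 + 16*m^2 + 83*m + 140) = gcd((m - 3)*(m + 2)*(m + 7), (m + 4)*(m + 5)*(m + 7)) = m + 7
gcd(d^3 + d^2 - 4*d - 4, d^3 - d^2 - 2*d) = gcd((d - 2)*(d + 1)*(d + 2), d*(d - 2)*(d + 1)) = d^2 - d - 2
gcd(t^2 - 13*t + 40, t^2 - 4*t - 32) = t - 8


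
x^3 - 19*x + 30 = (x - 3)*(x - 2)*(x + 5)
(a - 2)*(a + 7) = a^2 + 5*a - 14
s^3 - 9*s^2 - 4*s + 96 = (s - 8)*(s - 4)*(s + 3)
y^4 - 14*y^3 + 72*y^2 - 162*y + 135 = (y - 5)*(y - 3)^3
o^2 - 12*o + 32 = (o - 8)*(o - 4)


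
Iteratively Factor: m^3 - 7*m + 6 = (m - 2)*(m^2 + 2*m - 3) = (m - 2)*(m + 3)*(m - 1)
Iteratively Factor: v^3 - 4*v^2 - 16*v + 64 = (v - 4)*(v^2 - 16) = (v - 4)*(v + 4)*(v - 4)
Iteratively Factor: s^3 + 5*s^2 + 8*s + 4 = (s + 2)*(s^2 + 3*s + 2) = (s + 1)*(s + 2)*(s + 2)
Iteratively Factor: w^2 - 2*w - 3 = (w + 1)*(w - 3)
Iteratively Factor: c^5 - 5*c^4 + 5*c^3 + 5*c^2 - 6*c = (c)*(c^4 - 5*c^3 + 5*c^2 + 5*c - 6) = c*(c - 2)*(c^3 - 3*c^2 - c + 3) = c*(c - 3)*(c - 2)*(c^2 - 1) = c*(c - 3)*(c - 2)*(c + 1)*(c - 1)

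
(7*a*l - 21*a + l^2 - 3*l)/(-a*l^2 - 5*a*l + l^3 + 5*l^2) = (-7*a*l + 21*a - l^2 + 3*l)/(l*(a*l + 5*a - l^2 - 5*l))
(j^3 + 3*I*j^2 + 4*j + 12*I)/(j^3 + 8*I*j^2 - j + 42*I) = (j + 2*I)/(j + 7*I)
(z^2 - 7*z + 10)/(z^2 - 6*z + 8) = (z - 5)/(z - 4)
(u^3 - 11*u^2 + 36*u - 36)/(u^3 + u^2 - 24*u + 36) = (u - 6)/(u + 6)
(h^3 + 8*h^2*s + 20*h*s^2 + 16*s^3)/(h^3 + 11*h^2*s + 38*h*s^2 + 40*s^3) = (h + 2*s)/(h + 5*s)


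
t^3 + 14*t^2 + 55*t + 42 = (t + 1)*(t + 6)*(t + 7)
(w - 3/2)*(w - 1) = w^2 - 5*w/2 + 3/2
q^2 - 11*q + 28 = (q - 7)*(q - 4)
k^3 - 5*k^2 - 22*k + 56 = (k - 7)*(k - 2)*(k + 4)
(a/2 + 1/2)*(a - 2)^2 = a^3/2 - 3*a^2/2 + 2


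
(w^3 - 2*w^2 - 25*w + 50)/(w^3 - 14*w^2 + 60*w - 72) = (w^2 - 25)/(w^2 - 12*w + 36)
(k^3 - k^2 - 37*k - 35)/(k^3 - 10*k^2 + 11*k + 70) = (k^2 + 6*k + 5)/(k^2 - 3*k - 10)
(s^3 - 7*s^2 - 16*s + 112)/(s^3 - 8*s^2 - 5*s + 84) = (s + 4)/(s + 3)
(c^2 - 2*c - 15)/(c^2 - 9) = (c - 5)/(c - 3)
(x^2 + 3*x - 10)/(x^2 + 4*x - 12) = (x + 5)/(x + 6)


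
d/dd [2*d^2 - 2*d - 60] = 4*d - 2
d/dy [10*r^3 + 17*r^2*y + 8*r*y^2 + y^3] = 17*r^2 + 16*r*y + 3*y^2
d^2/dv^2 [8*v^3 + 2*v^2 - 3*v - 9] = 48*v + 4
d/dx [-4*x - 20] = -4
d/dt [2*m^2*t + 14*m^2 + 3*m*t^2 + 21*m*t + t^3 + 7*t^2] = 2*m^2 + 6*m*t + 21*m + 3*t^2 + 14*t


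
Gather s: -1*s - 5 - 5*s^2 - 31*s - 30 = -5*s^2 - 32*s - 35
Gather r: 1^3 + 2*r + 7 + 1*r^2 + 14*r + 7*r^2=8*r^2 + 16*r + 8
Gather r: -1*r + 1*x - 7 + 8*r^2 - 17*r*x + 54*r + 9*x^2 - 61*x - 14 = 8*r^2 + r*(53 - 17*x) + 9*x^2 - 60*x - 21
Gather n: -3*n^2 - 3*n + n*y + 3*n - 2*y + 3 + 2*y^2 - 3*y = -3*n^2 + n*y + 2*y^2 - 5*y + 3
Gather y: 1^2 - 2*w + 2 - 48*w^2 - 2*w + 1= -48*w^2 - 4*w + 4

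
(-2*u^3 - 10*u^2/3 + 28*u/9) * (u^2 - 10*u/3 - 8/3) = -2*u^5 + 10*u^4/3 + 176*u^3/9 - 40*u^2/27 - 224*u/27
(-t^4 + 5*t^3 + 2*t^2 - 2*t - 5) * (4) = -4*t^4 + 20*t^3 + 8*t^2 - 8*t - 20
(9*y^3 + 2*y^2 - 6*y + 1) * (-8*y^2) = -72*y^5 - 16*y^4 + 48*y^3 - 8*y^2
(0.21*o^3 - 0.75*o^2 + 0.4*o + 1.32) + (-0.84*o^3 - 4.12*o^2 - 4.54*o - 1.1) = -0.63*o^3 - 4.87*o^2 - 4.14*o + 0.22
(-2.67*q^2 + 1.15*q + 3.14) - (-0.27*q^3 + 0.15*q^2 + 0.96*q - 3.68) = 0.27*q^3 - 2.82*q^2 + 0.19*q + 6.82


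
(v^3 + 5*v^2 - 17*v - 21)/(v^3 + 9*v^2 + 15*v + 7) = (v - 3)/(v + 1)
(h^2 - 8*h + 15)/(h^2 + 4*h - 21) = (h - 5)/(h + 7)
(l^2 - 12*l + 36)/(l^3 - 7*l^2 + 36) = (l - 6)/(l^2 - l - 6)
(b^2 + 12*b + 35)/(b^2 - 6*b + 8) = (b^2 + 12*b + 35)/(b^2 - 6*b + 8)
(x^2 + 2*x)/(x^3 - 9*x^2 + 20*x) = (x + 2)/(x^2 - 9*x + 20)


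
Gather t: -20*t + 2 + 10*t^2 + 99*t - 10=10*t^2 + 79*t - 8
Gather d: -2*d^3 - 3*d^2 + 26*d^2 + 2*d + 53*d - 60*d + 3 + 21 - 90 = -2*d^3 + 23*d^2 - 5*d - 66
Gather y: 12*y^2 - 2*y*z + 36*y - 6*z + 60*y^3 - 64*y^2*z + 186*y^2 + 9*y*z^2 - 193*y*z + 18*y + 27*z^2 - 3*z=60*y^3 + y^2*(198 - 64*z) + y*(9*z^2 - 195*z + 54) + 27*z^2 - 9*z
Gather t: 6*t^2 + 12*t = 6*t^2 + 12*t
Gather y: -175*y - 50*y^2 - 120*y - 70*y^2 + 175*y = -120*y^2 - 120*y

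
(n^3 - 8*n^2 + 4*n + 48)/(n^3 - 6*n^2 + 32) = (n - 6)/(n - 4)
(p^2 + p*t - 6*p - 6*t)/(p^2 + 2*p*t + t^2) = (p - 6)/(p + t)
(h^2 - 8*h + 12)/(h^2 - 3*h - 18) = (h - 2)/(h + 3)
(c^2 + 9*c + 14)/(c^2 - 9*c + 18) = (c^2 + 9*c + 14)/(c^2 - 9*c + 18)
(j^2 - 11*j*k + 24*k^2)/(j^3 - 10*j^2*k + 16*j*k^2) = (j - 3*k)/(j*(j - 2*k))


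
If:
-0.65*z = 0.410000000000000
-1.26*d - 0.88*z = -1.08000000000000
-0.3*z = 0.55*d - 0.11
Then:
No Solution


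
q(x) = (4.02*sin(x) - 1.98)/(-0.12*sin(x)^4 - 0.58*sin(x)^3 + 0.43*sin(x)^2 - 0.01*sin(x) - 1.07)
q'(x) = (4.02*sin(x) - 1.98)*(0.48*sin(x)^3*cos(x) + 1.74*sin(x)^2*cos(x) - 0.86*sin(x)*cos(x) + 0.01*cos(x))/(-0.12*sin(x)^4 - 0.58*sin(x)^3 + 0.43*sin(x)^2 - 0.01*sin(x) - 1.07)^2 + 4.02*cos(x)/(-0.12*sin(x)^4 - 0.58*sin(x)^3 + 0.43*sin(x)^2 - 0.01*sin(x) - 1.07)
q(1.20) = -1.40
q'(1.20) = -0.71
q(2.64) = 0.05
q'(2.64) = 3.37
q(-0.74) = 6.56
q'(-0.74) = -12.52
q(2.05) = -1.30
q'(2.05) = 1.05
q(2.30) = -0.91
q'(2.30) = 2.11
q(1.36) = -1.48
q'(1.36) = -0.34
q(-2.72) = 3.79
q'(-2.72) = 6.07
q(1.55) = -1.51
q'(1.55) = -0.03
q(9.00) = 0.31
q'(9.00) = 3.50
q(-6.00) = 0.81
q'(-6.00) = -3.60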